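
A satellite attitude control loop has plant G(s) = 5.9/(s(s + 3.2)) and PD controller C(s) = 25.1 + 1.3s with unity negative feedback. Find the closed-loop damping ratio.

Forward path: (25.1 + 1.3s)·5.9/(s(s+3.2)). The closed-loop characteristic equation is s² + (3.2 + 5.9·1.3)s + 5.9·25.1 = 0.
That is s² + 10.87s + 148.1 = 0, so ω_n = 12.17 rad/s and ζ = 10.87/(2·12.17) = 0.4466.

ζ = 0.447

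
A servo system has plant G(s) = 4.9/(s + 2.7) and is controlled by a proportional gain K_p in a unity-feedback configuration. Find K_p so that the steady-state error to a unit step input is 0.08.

K_p = 6.34

For a type-0 loop with proportional control, e_ss = 1/(1 + K_p·G(0)).
G(0) = 1.815. Require 1/(1 + K_p·1.815) = 0.08, so 1 + 1.815·K_p = 12.5.
K_p = (12.5 − 1)/1.815 = 6.34.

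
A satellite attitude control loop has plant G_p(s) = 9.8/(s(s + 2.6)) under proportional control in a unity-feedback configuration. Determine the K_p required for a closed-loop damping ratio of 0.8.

K_p = 0.269

Closed-loop characteristic equation: s² + 2.6s + K_p·9.8 = 0.
So ω_n = √(9.8K_p) and 2ζω_n = 2.6, giving ζ = 2.6/(2√(9.8K_p)).
Setting ζ = 0.8: √(9.8K_p) = 2.6/(2·0.8) = 1.625, so K_p = 2.641/9.8 = 0.269.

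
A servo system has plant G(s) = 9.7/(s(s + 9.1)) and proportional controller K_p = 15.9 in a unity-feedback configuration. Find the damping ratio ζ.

1 + K_p·G(s) = 0 gives s² + 9.1s + 154.2 = 0.
Matching s² + 2ζω_n s + ω_n²: ω_n = √154.2 = 12.42 rad/s and 2ζω_n = 9.1, so ζ = 9.1/(2·12.42) = 0.366.

ζ = 0.366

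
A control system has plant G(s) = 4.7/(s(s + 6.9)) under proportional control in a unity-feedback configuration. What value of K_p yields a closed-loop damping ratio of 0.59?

Closed-loop characteristic equation: s² + 6.9s + K_p·4.7 = 0.
So ω_n = √(4.7K_p) and 2ζω_n = 6.9, giving ζ = 6.9/(2√(4.7K_p)).
Setting ζ = 0.59: √(4.7K_p) = 6.9/(2·0.59) = 5.847, so K_p = 34.19/4.7 = 7.28.

K_p = 7.28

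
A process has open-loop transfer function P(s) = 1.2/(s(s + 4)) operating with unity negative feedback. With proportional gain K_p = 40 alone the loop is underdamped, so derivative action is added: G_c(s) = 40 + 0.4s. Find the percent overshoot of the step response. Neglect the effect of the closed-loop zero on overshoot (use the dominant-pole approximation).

Forward path: (40 + 0.4s)·1.2/(s(s+4)). The closed-loop characteristic equation is s² + (4 + 1.2·0.4)s + 1.2·40 = 0.
That is s² + 4.48s + 48 = 0, so ω_n = 6.928 rad/s and ζ = 4.48/(2·6.928) = 0.3233.
%OS = 100·exp(−πζ/√(1−ζ²)) = 34.2%.

34.2%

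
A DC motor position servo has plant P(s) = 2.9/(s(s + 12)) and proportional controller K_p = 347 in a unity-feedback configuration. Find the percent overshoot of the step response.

The closed-loop denominator s² + 12s + 1006 gives ω_n = √1006 = 31.72 and ζ = 12/(2ω_n) = 0.1891.
%OS = 100·exp(−πζ/√(1−ζ²)) = 100·exp(−π·0.1891/√0.9642) = 54.6%.

54.6%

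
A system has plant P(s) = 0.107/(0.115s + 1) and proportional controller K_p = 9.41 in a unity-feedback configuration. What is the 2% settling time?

T_s ≈ 0.229 s

Closed loop: T(s) = K_p·P/(1+K_p·P) = 1.007/(0.115s + 1 + 1.007), with pole at s = −(1 + 1.007)/0.115 = −17.45.
τ = 1/17.45 = 0.0573 s, so 2% settling time ≈ 4τ = 0.229 s.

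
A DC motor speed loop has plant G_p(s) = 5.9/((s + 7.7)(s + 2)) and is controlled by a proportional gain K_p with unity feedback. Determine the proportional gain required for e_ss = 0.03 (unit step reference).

The loop is type 0, so e_ss(step) = 1/(1 + K_pos) with K_pos = K_p·G_p(0).
G_p(0) = 0.3831. Require 1/(1 + K_p·0.3831) = 0.03, so 1 + 0.3831·K_p = 33.33.
K_p = (33.33 − 1)/0.3831 = 84.4.

K_p = 84.4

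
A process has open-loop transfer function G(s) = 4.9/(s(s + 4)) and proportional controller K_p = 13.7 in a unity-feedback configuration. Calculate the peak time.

T_p = 0.395 s

From 1 + K_pG(s) = 0: s² + 4s + 67.13 = 0 ⇒ ω_n = 8.193, ζ = 0.2441.
Damped frequency ω_d = ω_n√(1−ζ²) = 7.945 rad/s, so peak time T_p = π/ω_d = 0.395 s.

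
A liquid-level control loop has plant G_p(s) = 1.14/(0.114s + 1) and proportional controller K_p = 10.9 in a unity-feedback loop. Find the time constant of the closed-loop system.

Closed loop: T(s) = K_p·G_p/(1+K_p·G_p) = 12.43/(0.114s + 1 + 12.43), with pole at s = −(1 + 12.43)/0.114 = −117.8.
Closed-loop time constant τ = 1/117.8 = 0.00849 s.

τ = 0.00849 s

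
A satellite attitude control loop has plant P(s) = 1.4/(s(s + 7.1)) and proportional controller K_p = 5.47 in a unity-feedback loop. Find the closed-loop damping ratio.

With unity feedback the closed-loop characteristic equation is s² + 7.1s + 5.47·1.4 = s² + 7.1s + 7.658 = 0.
So ω_n² = 7.658 ⇒ ω_n = 2.767 rad/s, and ζ = 7.1/(2ω_n) = 1.28.

ζ = 1.28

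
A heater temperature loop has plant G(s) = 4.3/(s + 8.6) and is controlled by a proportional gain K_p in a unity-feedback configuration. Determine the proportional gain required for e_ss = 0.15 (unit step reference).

K_p = 11.3

The loop is type 0, so e_ss(step) = 1/(1 + K_pos) with K_pos = K_p·G(0).
G(0) = 0.5. Require 1/(1 + K_p·0.5) = 0.15, so 1 + 0.5·K_p = 6.667.
K_p = (6.667 − 1)/0.5 = 11.3.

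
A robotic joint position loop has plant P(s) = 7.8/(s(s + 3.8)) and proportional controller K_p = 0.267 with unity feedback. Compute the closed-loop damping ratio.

1 + K_p·P(s) = 0 gives s² + 3.8s + 2.083 = 0.
Matching s² + 2ζω_n s + ω_n²: ω_n = √2.083 = 1.443 rad/s and 2ζω_n = 3.8, so ζ = 3.8/(2·1.443) = 1.32.

ζ = 1.32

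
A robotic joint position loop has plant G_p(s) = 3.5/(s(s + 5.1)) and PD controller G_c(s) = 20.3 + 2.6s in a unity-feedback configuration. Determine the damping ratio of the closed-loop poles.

Forward path: (20.3 + 2.6s)·3.5/(s(s+5.1)). The closed-loop characteristic equation is s² + (5.1 + 3.5·2.6)s + 3.5·20.3 = 0.
That is s² + 14.2s + 71.05 = 0, so ω_n = 8.429 rad/s and ζ = 14.2/(2·8.429) = 0.8423.

ζ = 0.842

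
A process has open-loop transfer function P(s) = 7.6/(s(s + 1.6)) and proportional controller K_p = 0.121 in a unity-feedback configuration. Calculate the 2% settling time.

T_s ≈ 5 s

The closed-loop denominator s² + 1.6s + 0.9196 gives ω_n = √0.9196 = 0.959 and ζ = 1.6/(2ω_n) = 0.8342.
2% settling time T_s ≈ 4/(ζω_n) = 4/0.8 = 5 s.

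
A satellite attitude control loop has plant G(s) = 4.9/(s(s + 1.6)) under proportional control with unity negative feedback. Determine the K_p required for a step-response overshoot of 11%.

K_p = 0.395

From %OS = 100·exp(−πζ/√(1−ζ²)) = 11%, ζ = −ln(0.11)/√(π²+ln²(0.11)) = 0.5749.
Characteristic equation s² + 1.6s + 4.9K_p = 0 gives ζ = 1.6/(2√(4.9K_p)).
Setting ζ = 0.5749: √(4.9K_p) = 1.6/(2·0.5749) = 1.392, so K_p = 1.936/4.9 = 0.395.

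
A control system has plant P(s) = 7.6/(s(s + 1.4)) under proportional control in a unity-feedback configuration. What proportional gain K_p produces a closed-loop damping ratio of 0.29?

K_p = 0.767

Closed-loop characteristic equation: s² + 1.4s + K_p·7.6 = 0.
So ω_n = √(7.6K_p) and 2ζω_n = 1.4, giving ζ = 1.4/(2√(7.6K_p)).
Setting ζ = 0.29: √(7.6K_p) = 1.4/(2·0.29) = 2.414, so K_p = 5.826/7.6 = 0.767.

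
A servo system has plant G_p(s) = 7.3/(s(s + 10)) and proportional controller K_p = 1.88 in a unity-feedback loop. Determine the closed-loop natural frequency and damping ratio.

1 + K_p·G_p(s) = 0 gives s² + 10s + 13.72 = 0.
Matching s² + 2ζω_n s + ω_n²: ω_n = √13.72 = 3.705 rad/s and 2ζω_n = 10, so ζ = 10/(2·3.705) = 1.35.

ω_n = 3.7 rad/s, ζ = 1.35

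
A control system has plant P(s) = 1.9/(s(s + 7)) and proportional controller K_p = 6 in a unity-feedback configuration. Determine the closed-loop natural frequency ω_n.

ω_n = 3.38 rad/s

With unity feedback the closed-loop characteristic equation is s² + 7s + 6·1.9 = s² + 7s + 11.4 = 0.
So ω_n² = 11.4 ⇒ ω_n = 3.376 rad/s, and ζ = 7/(2ω_n) = 1.04.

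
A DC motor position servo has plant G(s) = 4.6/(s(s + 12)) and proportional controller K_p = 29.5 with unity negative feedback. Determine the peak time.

The closed-loop denominator s² + 12s + 135.7 gives ω_n = √135.7 = 11.65 and ζ = 12/(2ω_n) = 0.5151.
Damped frequency ω_d = ω_n√(1−ζ²) = 9.985 rad/s, so peak time T_p = π/ω_d = 0.315 s.

T_p = 0.315 s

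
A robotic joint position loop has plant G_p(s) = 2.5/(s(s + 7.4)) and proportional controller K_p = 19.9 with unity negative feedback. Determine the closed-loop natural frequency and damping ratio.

ω_n = 7.05 rad/s, ζ = 0.525

The closed-loop denominator is s(s+7.4) + 19.9·2.5 = s² + 7.4s + 49.75.
Matching s² + 2ζω_n s + ω_n²: ω_n = √49.75 = 7.053 rad/s and 2ζω_n = 7.4, so ζ = 7.4/(2·7.053) = 0.525.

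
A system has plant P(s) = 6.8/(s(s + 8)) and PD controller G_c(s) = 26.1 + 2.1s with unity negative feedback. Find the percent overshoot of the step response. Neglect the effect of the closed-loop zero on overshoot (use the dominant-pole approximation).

0.831%

Forward path: (26.1 + 2.1s)·6.8/(s(s+8)). The closed-loop characteristic equation is s² + (8 + 6.8·2.1)s + 6.8·26.1 = 0.
That is s² + 22.28s + 177.5 = 0, so ω_n = 13.32 rad/s and ζ = 22.28/(2·13.32) = 0.8362.
%OS = 100·exp(−πζ/√(1−ζ²)) = 0.831%.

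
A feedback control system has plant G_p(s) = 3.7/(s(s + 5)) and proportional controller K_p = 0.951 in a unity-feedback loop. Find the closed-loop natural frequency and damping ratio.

With unity feedback the closed-loop characteristic equation is s² + 5s + 0.951·3.7 = s² + 5s + 3.519 = 0.
Matching s² + 2ζω_n s + ω_n²: ω_n = √3.519 = 1.876 rad/s and 2ζω_n = 5, so ζ = 5/(2·1.876) = 1.33.

ω_n = 1.88 rad/s, ζ = 1.33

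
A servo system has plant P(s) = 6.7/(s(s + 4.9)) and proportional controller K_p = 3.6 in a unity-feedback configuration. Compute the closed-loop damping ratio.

ζ = 0.499

With unity feedback the closed-loop characteristic equation is s² + 4.9s + 3.6·6.7 = s² + 4.9s + 24.12 = 0.
Matching s² + 2ζω_n s + ω_n²: ω_n = √24.12 = 4.911 rad/s and 2ζω_n = 4.9, so ζ = 4.9/(2·4.911) = 0.499.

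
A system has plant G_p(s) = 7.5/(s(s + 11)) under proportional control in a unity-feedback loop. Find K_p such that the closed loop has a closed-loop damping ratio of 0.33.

K_p = 37

Closed-loop characteristic equation: s² + 11s + K_p·7.5 = 0.
So ω_n = √(7.5K_p) and 2ζω_n = 11, giving ζ = 11/(2√(7.5K_p)).
Setting ζ = 0.33: √(7.5K_p) = 11/(2·0.33) = 16.67, so K_p = 277.8/7.5 = 37.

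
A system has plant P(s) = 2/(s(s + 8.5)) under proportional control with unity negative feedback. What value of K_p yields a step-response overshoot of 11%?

K_p = 27.3

From %OS = 100·exp(−πζ/√(1−ζ²)) = 11%, ζ = −ln(0.11)/√(π²+ln²(0.11)) = 0.5749.
Characteristic equation s² + 8.5s + 2K_p = 0 gives ζ = 8.5/(2√(2K_p)).
Setting ζ = 0.5749: √(2K_p) = 8.5/(2·0.5749) = 7.393, so K_p = 54.65/2 = 27.3.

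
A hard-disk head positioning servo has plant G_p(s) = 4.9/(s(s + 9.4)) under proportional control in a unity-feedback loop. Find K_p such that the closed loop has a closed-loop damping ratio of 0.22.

K_p = 93.1

Closed-loop characteristic equation: s² + 9.4s + K_p·4.9 = 0.
So ω_n = √(4.9K_p) and 2ζω_n = 9.4, giving ζ = 9.4/(2√(4.9K_p)).
Setting ζ = 0.22: √(4.9K_p) = 9.4/(2·0.22) = 21.36, so K_p = 456.4/4.9 = 93.1.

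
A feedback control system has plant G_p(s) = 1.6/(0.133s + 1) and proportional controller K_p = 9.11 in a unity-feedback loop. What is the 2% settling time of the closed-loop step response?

T_s ≈ 0.0342 s

Closed loop: T(s) = K_p·G_p/(1+K_p·G_p) = 14.58/(0.133s + 1 + 14.58), with pole at s = −(1 + 14.58)/0.133 = −117.1.
τ = 1/117.1 = 0.008539 s, so 2% settling time ≈ 4τ = 0.0342 s.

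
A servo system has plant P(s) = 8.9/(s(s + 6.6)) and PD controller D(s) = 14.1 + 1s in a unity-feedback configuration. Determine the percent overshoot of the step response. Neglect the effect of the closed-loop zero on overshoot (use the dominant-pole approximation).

Forward path: (14.1 + 1s)·8.9/(s(s+6.6)). The closed-loop characteristic equation is s² + (6.6 + 8.9·1)s + 8.9·14.1 = 0.
That is s² + 15.5s + 125.5 = 0, so ω_n = 11.2 rad/s and ζ = 15.5/(2·11.2) = 0.6918.
%OS = 100·exp(−πζ/√(1−ζ²)) = 4.93%.

4.93%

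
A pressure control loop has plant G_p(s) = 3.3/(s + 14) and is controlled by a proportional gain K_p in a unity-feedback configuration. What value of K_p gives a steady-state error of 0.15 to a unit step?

The loop is type 0, so e_ss(step) = 1/(1 + K_pos) with K_pos = K_p·G_p(0).
G_p(0) = 0.2357. Require 1/(1 + K_p·0.2357) = 0.15, so 1 + 0.2357·K_p = 6.667.
K_p = (6.667 − 1)/0.2357 = 24.

K_p = 24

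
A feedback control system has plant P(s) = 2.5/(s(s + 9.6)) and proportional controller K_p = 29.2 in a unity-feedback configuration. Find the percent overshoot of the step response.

The closed-loop denominator s² + 9.6s + 73 gives ω_n = √73 = 8.544 and ζ = 9.6/(2ω_n) = 0.5618.
%OS = 100·exp(−πζ/√(1−ζ²)) = 100·exp(−π·0.5618/√0.6844) = 11.8%.

11.8%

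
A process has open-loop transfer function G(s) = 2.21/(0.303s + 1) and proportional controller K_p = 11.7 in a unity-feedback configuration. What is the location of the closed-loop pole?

s = -88.64

Closed loop: T(s) = K_p·G/(1+K_p·G) = 25.86/(0.303s + 1 + 25.86), with pole at s = −(1 + 25.86)/0.303 = −88.64.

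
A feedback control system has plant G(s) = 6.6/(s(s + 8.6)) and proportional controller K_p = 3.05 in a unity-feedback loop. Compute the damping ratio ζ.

1 + K_p·G(s) = 0 gives s² + 8.6s + 20.13 = 0.
Matching s² + 2ζω_n s + ω_n²: ω_n = √20.13 = 4.487 rad/s and 2ζω_n = 8.6, so ζ = 8.6/(2·4.487) = 0.958.

ζ = 0.958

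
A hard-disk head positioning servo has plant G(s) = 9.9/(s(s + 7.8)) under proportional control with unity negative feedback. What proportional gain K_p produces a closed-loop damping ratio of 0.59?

K_p = 4.41

Closed-loop characteristic equation: s² + 7.8s + K_p·9.9 = 0.
So ω_n = √(9.9K_p) and 2ζω_n = 7.8, giving ζ = 7.8/(2√(9.9K_p)).
Setting ζ = 0.59: √(9.9K_p) = 7.8/(2·0.59) = 6.61, so K_p = 43.69/9.9 = 4.41.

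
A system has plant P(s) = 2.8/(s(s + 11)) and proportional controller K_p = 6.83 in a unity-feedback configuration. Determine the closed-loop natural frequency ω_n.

ω_n = 4.37 rad/s

1 + K_p·P(s) = 0 gives s² + 11s + 19.12 = 0.
So ω_n² = 19.12 ⇒ ω_n = 4.373 rad/s, and ζ = 11/(2ω_n) = 1.26.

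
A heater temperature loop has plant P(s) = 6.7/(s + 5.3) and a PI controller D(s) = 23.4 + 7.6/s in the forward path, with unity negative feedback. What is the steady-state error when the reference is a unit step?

0

The open loop D(s)P(s) has a pole at the origin (type 1), so the static position error constant is infinite and e_ss = 1/(1+∞) = 0.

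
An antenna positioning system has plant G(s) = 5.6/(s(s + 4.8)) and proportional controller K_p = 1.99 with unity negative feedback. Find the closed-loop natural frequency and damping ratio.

ω_n = 3.34 rad/s, ζ = 0.719

1 + K_p·G(s) = 0 gives s² + 4.8s + 11.14 = 0.
Matching s² + 2ζω_n s + ω_n²: ω_n = √11.14 = 3.338 rad/s and 2ζω_n = 4.8, so ζ = 4.8/(2·3.338) = 0.719.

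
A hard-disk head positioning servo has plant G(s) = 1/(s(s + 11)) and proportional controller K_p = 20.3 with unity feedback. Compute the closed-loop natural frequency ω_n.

ω_n = 4.51 rad/s

The closed-loop denominator is s(s+11) + 20.3·1 = s² + 11s + 20.3.
So ω_n² = 20.3 ⇒ ω_n = 4.506 rad/s, and ζ = 11/(2ω_n) = 1.22.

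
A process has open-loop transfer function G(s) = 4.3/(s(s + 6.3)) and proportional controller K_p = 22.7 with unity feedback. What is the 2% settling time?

T_s ≈ 1.27 s

The closed-loop denominator s² + 6.3s + 97.61 gives ω_n = √97.61 = 9.88 and ζ = 6.3/(2ω_n) = 0.3188.
2% settling time T_s ≈ 4/(ζω_n) = 4/3.15 = 1.27 s.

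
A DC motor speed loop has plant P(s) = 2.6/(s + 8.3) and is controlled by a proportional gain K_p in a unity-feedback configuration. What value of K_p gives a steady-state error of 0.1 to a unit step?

K_p = 28.7

For a type-0 loop with proportional control, e_ss = 1/(1 + K_p·P(0)).
P(0) = 0.3133. Require 1/(1 + K_p·0.3133) = 0.1, so 1 + 0.3133·K_p = 10.
K_p = (10 − 1)/0.3133 = 28.7.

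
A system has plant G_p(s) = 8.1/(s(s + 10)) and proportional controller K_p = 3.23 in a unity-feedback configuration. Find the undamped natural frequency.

ω_n = 5.11 rad/s

The closed-loop denominator is s(s+10) + 3.23·8.1 = s² + 10s + 26.16.
So ω_n² = 26.16 ⇒ ω_n = 5.115 rad/s, and ζ = 10/(2ω_n) = 0.978.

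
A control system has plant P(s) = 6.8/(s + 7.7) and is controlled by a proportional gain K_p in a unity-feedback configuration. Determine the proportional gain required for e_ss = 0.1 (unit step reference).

K_p = 10.2

Steady-state error for a unit step on this type-0 loop is 1/(1 + K_p·P(0)).
P(0) = 0.8831. Require 1/(1 + K_p·0.8831) = 0.1, so 1 + 0.8831·K_p = 10.
K_p = (10 − 1)/0.8831 = 10.2.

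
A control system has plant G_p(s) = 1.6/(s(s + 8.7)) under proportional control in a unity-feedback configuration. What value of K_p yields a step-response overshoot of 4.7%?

K_p = 24.3

From %OS = 100·exp(−πζ/√(1−ζ²)) = 4.7%, ζ = −ln(0.047)/√(π²+ln²(0.047)) = 0.6975.
Characteristic equation s² + 8.7s + 1.6K_p = 0 gives ζ = 8.7/(2√(1.6K_p)).
Setting ζ = 0.6975: √(1.6K_p) = 8.7/(2·0.6975) = 6.237, so K_p = 38.9/1.6 = 24.3.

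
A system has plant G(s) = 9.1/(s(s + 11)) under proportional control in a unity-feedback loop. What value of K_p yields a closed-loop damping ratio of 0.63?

K_p = 8.38

Closed-loop characteristic equation: s² + 11s + K_p·9.1 = 0.
So ω_n = √(9.1K_p) and 2ζω_n = 11, giving ζ = 11/(2√(9.1K_p)).
Setting ζ = 0.63: √(9.1K_p) = 11/(2·0.63) = 8.73, so K_p = 76.22/9.1 = 8.38.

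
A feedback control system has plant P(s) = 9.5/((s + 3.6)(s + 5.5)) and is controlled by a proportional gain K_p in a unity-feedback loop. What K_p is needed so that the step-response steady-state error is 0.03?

The loop is type 0, so e_ss(step) = 1/(1 + K_pos) with K_pos = K_p·P(0).
P(0) = 0.4798. Require 1/(1 + K_p·0.4798) = 0.03, so 1 + 0.4798·K_p = 33.33.
K_p = (33.33 − 1)/0.4798 = 67.4.

K_p = 67.4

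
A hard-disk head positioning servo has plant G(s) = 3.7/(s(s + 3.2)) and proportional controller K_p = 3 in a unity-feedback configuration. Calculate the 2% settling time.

Closed-loop characteristic equation: s² + 3.2s + 11.1 = 0, so ω_n = 3.332 rad/s and ζ = 3.2/(2·3.332) = 0.4802.
2% settling time T_s ≈ 4/(ζω_n) = 4/1.6 = 2.5 s.

T_s ≈ 2.5 s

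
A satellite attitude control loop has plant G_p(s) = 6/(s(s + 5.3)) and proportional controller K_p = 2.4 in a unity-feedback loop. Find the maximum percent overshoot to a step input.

From 1 + K_pG_p(s) = 0: s² + 5.3s + 14.4 = 0 ⇒ ω_n = 3.795, ζ = 0.6983.
%OS = 100·exp(−πζ/√(1−ζ²)) = 100·exp(−π·0.6983/√0.5123) = 4.67%.

4.67%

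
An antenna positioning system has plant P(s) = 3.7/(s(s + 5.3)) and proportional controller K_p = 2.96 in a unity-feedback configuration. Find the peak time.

T_p = 1.58 s

From 1 + K_pP(s) = 0: s² + 5.3s + 10.95 = 0 ⇒ ω_n = 3.309, ζ = 0.8008.
Damped frequency ω_d = ω_n√(1−ζ²) = 1.982 rad/s, so peak time T_p = π/ω_d = 1.58 s.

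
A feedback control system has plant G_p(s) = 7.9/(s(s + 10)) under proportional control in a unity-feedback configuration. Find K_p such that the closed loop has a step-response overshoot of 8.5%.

K_p = 8.3

From %OS = 100·exp(−πζ/√(1−ζ²)) = 8.5%, ζ = −ln(0.085)/√(π²+ln²(0.085)) = 0.6173.
Characteristic equation s² + 10s + 7.9K_p = 0 gives ζ = 10/(2√(7.9K_p)).
Setting ζ = 0.6173: √(7.9K_p) = 10/(2·0.6173) = 8.1, so K_p = 65.6/7.9 = 8.3.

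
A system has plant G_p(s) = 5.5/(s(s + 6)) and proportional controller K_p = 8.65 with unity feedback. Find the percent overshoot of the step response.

21.9%

Closed-loop characteristic equation: s² + 6s + 47.58 = 0, so ω_n = 6.897 rad/s and ζ = 6/(2·6.897) = 0.4349.
%OS = 100·exp(−πζ/√(1−ζ²)) = 100·exp(−π·0.4349/√0.8108) = 21.9%.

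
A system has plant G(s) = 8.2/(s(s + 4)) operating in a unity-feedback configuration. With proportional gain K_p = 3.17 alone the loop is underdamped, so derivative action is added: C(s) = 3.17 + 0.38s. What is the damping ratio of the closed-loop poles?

Forward path: (3.17 + 0.38s)·8.2/(s(s+4)). The closed-loop characteristic equation is s² + (4 + 8.2·0.38)s + 8.2·3.17 = 0.
That is s² + 7.116s + 25.99 = 0, so ω_n = 5.098 rad/s and ζ = 7.116/(2·5.098) = 0.6979.

ζ = 0.698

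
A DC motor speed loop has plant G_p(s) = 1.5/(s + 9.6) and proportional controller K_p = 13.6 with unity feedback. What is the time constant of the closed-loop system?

τ = 0.0333 s

Closed-loop transfer function: T(s) = K_p·G_p(s)/(1 + K_p·G_p(s)) = 20.4/(s + 9.6 + 20.4) = 20.4/(s + 30).
Time constant τ = 1/30 = 0.0333 s.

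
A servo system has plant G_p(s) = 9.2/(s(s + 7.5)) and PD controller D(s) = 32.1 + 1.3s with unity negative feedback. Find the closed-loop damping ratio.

ζ = 0.566

Forward path: (32.1 + 1.3s)·9.2/(s(s+7.5)). The closed-loop characteristic equation is s² + (7.5 + 9.2·1.3)s + 9.2·32.1 = 0.
That is s² + 19.46s + 295.3 = 0, so ω_n = 17.18 rad/s and ζ = 19.46/(2·17.18) = 0.5662.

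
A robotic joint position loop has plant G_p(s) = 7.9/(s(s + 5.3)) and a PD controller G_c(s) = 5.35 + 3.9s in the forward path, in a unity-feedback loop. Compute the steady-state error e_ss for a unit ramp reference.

0.125

The loop has one pole at the origin (type 1). Velocity error constant K_v = lim_{s→0} s·G_c(s)G_p(s) = 5.35·7.9/5.3 = 7.975.
Steady-state error to a unit ramp: e_ss = 1/K_v = 0.125.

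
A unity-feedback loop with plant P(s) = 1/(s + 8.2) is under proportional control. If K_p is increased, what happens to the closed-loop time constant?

Closed-loop pole is at s = −(8.2+K_p·1); larger K_p moves it further left, so τ = 1/(8.2+K_p·1) decreases.

decrease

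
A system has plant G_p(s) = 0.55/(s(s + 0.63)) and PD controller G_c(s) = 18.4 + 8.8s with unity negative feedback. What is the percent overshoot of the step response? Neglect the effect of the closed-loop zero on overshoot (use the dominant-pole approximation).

Forward path: (18.4 + 8.8s)·0.55/(s(s+0.63)). The closed-loop characteristic equation is s² + (0.63 + 0.55·8.8)s + 0.55·18.4 = 0.
That is s² + 5.47s + 10.12 = 0, so ω_n = 3.181 rad/s and ζ = 5.47/(2·3.181) = 0.8597.
%OS = 100·exp(−πζ/√(1−ζ²)) = 0.505%.

0.505%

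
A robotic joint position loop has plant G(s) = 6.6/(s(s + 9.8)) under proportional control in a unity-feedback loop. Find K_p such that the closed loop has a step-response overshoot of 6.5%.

From %OS = 100·exp(−πζ/√(1−ζ²)) = 6.5%, ζ = −ln(0.065)/√(π²+ln²(0.065)) = 0.6564.
Characteristic equation s² + 9.8s + 6.6K_p = 0 gives ζ = 9.8/(2√(6.6K_p)).
Setting ζ = 0.6564: √(6.6K_p) = 9.8/(2·0.6564) = 7.465, so K_p = 55.73/6.6 = 8.44.

K_p = 8.44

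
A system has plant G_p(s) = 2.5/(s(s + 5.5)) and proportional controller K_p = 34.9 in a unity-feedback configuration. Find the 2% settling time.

Closed-loop characteristic equation: s² + 5.5s + 87.25 = 0, so ω_n = 9.341 rad/s and ζ = 5.5/(2·9.341) = 0.2944.
2% settling time T_s ≈ 4/(ζω_n) = 4/2.75 = 1.45 s.

T_s ≈ 1.45 s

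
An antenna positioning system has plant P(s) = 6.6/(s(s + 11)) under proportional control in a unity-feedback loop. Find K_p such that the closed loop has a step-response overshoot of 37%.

From %OS = 100·exp(−πζ/√(1−ζ²)) = 37%, ζ = −ln(0.37)/√(π²+ln²(0.37)) = 0.3017.
Characteristic equation s² + 11s + 6.6K_p = 0 gives ζ = 11/(2√(6.6K_p)).
Setting ζ = 0.3017: √(6.6K_p) = 11/(2·0.3017) = 18.23, so K_p = 332.3/6.6 = 50.3.

K_p = 50.3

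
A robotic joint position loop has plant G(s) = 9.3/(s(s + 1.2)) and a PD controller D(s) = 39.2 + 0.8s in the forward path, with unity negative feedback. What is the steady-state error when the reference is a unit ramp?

0.00329

The loop has one pole at the origin (type 1). Velocity error constant K_v = lim_{s→0} s·D(s)G(s) = 39.2·9.3/1.2 = 303.8.
Steady-state error to a unit ramp: e_ss = 1/K_v = 0.00329.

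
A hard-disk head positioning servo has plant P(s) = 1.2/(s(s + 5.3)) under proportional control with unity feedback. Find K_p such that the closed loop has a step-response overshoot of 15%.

From %OS = 100·exp(−πζ/√(1−ζ²)) = 15%, ζ = −ln(0.15)/√(π²+ln²(0.15)) = 0.5169.
Characteristic equation s² + 5.3s + 1.2K_p = 0 gives ζ = 5.3/(2√(1.2K_p)).
Setting ζ = 0.5169: √(1.2K_p) = 5.3/(2·0.5169) = 5.126, so K_p = 26.28/1.2 = 21.9.

K_p = 21.9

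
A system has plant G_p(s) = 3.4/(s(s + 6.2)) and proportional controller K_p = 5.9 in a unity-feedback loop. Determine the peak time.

T_p = 0.972 s

The closed-loop denominator s² + 6.2s + 20.06 gives ω_n = √20.06 = 4.479 and ζ = 6.2/(2ω_n) = 0.6921.
Damped frequency ω_d = ω_n√(1−ζ²) = 3.233 rad/s, so peak time T_p = π/ω_d = 0.972 s.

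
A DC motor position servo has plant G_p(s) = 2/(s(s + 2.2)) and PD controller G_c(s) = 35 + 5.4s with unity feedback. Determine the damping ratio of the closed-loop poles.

ζ = 0.777

Forward path: (35 + 5.4s)·2/(s(s+2.2)). The closed-loop characteristic equation is s² + (2.2 + 2·5.4)s + 2·35 = 0.
That is s² + 13s + 70 = 0, so ω_n = 8.367 rad/s and ζ = 13/(2·8.367) = 0.7769.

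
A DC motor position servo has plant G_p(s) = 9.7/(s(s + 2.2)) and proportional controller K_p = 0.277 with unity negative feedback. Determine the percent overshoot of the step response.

The closed-loop denominator s² + 2.2s + 2.687 gives ω_n = √2.687 = 1.639 and ζ = 2.2/(2ω_n) = 0.6711.
%OS = 100·exp(−πζ/√(1−ζ²)) = 100·exp(−π·0.6711/√0.5497) = 5.82%.

5.82%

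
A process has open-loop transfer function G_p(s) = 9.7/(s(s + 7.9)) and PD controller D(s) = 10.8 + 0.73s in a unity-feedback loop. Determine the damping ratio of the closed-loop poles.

ζ = 0.732

Forward path: (10.8 + 0.73s)·9.7/(s(s+7.9)). The closed-loop characteristic equation is s² + (7.9 + 9.7·0.73)s + 9.7·10.8 = 0.
That is s² + 14.98s + 104.8 = 0, so ω_n = 10.24 rad/s and ζ = 14.98/(2·10.24) = 0.7318.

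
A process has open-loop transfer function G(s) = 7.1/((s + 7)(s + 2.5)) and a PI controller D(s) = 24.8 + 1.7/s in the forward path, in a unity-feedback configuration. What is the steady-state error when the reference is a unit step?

The open loop D(s)G(s) has a pole at the origin (type 1), so the static position error constant is infinite and e_ss = 1/(1+∞) = 0.

0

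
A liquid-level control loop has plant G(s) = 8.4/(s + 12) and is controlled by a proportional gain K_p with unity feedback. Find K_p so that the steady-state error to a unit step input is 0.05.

K_p = 27.1

Steady-state error for a unit step on this type-0 loop is 1/(1 + K_p·G(0)).
G(0) = 0.7. Require 1/(1 + K_p·0.7) = 0.05, so 1 + 0.7·K_p = 20.
K_p = (20 − 1)/0.7 = 27.1.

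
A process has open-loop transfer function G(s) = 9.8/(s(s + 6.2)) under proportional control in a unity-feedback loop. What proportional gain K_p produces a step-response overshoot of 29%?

From %OS = 100·exp(−πζ/√(1−ζ²)) = 29%, ζ = −ln(0.29)/√(π²+ln²(0.29)) = 0.3666.
Characteristic equation s² + 6.2s + 9.8K_p = 0 gives ζ = 6.2/(2√(9.8K_p)).
Setting ζ = 0.3666: √(9.8K_p) = 6.2/(2·0.3666) = 8.456, so K_p = 71.51/9.8 = 7.3.

K_p = 7.3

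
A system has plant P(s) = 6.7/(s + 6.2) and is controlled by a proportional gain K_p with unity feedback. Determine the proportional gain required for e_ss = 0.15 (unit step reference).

The loop is type 0, so e_ss(step) = 1/(1 + K_pos) with K_pos = K_p·P(0).
P(0) = 1.081. Require 1/(1 + K_p·1.081) = 0.15, so 1 + 1.081·K_p = 6.667.
K_p = (6.667 − 1)/1.081 = 5.24.

K_p = 5.24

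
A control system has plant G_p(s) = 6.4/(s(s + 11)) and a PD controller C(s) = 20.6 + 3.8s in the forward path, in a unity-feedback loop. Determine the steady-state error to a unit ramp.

The loop has one pole at the origin (type 1). Velocity error constant K_v = lim_{s→0} s·C(s)G_p(s) = 20.6·6.4/11 = 11.99.
Steady-state error to a unit ramp: e_ss = 1/K_v = 0.0834.

0.0834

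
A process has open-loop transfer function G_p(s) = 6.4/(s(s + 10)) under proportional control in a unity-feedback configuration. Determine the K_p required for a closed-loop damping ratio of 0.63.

Closed-loop characteristic equation: s² + 10s + K_p·6.4 = 0.
So ω_n = √(6.4K_p) and 2ζω_n = 10, giving ζ = 10/(2√(6.4K_p)).
Setting ζ = 0.63: √(6.4K_p) = 10/(2·0.63) = 7.937, so K_p = 62.99/6.4 = 9.84.

K_p = 9.84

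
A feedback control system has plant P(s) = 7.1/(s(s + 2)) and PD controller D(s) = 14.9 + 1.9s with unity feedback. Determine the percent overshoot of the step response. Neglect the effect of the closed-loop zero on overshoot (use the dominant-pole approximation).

2.75%

Forward path: (14.9 + 1.9s)·7.1/(s(s+2)). The closed-loop characteristic equation is s² + (2 + 7.1·1.9)s + 7.1·14.9 = 0.
That is s² + 15.49s + 105.8 = 0, so ω_n = 10.29 rad/s and ζ = 15.49/(2·10.29) = 0.753.
%OS = 100·exp(−πζ/√(1−ζ²)) = 2.75%.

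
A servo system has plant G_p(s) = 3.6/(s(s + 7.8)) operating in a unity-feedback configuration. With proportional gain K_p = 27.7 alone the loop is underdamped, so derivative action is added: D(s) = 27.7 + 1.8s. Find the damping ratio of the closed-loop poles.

ζ = 0.715

Forward path: (27.7 + 1.8s)·3.6/(s(s+7.8)). The closed-loop characteristic equation is s² + (7.8 + 3.6·1.8)s + 3.6·27.7 = 0.
That is s² + 14.28s + 99.72 = 0, so ω_n = 9.986 rad/s and ζ = 14.28/(2·9.986) = 0.715.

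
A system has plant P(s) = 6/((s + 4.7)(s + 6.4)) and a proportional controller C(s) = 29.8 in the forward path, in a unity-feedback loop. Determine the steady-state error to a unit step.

0.144

The loop is type 0. Static position error constant K_pos = C(0)·P(0) = 29.8·0.1995 = 5.944.
Steady-state error to a unit step: e_ss = 1/(1+K_pos) = 1/6.944 = 0.144.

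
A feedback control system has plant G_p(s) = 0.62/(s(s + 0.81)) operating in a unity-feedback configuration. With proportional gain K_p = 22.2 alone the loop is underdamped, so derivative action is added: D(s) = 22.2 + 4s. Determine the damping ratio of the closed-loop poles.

Forward path: (22.2 + 4s)·0.62/(s(s+0.81)). The closed-loop characteristic equation is s² + (0.81 + 0.62·4)s + 0.62·22.2 = 0.
That is s² + 3.29s + 13.76 = 0, so ω_n = 3.71 rad/s and ζ = 3.29/(2·3.71) = 0.4434.

ζ = 0.443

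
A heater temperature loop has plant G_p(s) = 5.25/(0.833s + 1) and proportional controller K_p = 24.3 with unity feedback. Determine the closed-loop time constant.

τ = 0.00648 s

Closed loop: T(s) = K_p·G_p/(1+K_p·G_p) = 127.6/(0.833s + 1 + 127.6), with pole at s = −(1 + 127.6)/0.833 = −154.4.
Closed-loop time constant τ = 1/154.4 = 0.00648 s.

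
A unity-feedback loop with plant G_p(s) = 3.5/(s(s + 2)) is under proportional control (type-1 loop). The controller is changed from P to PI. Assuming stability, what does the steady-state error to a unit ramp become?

0

The integrator raises the loop to type 2, so K_v → ∞ and e_ss to a ramp is zero.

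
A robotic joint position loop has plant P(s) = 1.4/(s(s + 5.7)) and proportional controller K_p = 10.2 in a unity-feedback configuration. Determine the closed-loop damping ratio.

The closed-loop denominator is s(s+5.7) + 10.2·1.4 = s² + 5.7s + 14.28.
So ω_n² = 14.28 ⇒ ω_n = 3.779 rad/s, and ζ = 5.7/(2ω_n) = 0.754.

ζ = 0.754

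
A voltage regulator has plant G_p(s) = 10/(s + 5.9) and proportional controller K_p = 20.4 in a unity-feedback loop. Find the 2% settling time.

Closed-loop transfer function: T(s) = K_p·G_p(s)/(1 + K_p·G_p(s)) = 204/(s + 5.9 + 204) = 204/(s + 209.9).
Time constant τ = 1/209.9 = 0.004764 s, so the 2% settling time is about 4τ = 0.0191 s.

T_s ≈ 0.0191 s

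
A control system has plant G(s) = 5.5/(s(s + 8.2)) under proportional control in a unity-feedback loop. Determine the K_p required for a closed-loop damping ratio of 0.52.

K_p = 11.3

Closed-loop characteristic equation: s² + 8.2s + K_p·5.5 = 0.
So ω_n = √(5.5K_p) and 2ζω_n = 8.2, giving ζ = 8.2/(2√(5.5K_p)).
Setting ζ = 0.52: √(5.5K_p) = 8.2/(2·0.52) = 7.885, so K_p = 62.17/5.5 = 11.3.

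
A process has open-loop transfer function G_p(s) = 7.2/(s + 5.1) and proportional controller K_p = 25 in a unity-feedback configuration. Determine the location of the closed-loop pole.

s = -185.1

Closed-loop transfer function: T(s) = K_p·G_p(s)/(1 + K_p·G_p(s)) = 180/(s + 5.1 + 180) = 180/(s + 185.1).
The closed-loop pole is at s = −185.1.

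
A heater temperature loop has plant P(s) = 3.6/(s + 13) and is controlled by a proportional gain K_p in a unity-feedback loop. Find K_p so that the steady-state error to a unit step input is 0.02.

For a type-0 loop with proportional control, e_ss = 1/(1 + K_p·P(0)).
P(0) = 0.2769. Require 1/(1 + K_p·0.2769) = 0.02, so 1 + 0.2769·K_p = 50.
K_p = (50 − 1)/0.2769 = 177.

K_p = 177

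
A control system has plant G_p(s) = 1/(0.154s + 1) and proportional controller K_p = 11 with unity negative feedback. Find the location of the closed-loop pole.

s = -77.92

Closed loop: T(s) = K_p·G_p/(1+K_p·G_p) = 11/(0.154s + 1 + 11), with pole at s = −(1 + 11)/0.154 = −77.92.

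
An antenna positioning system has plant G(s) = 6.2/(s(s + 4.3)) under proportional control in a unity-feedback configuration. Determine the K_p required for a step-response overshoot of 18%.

K_p = 3.25

From %OS = 100·exp(−πζ/√(1−ζ²)) = 18%, ζ = −ln(0.18)/√(π²+ln²(0.18)) = 0.4791.
Characteristic equation s² + 4.3s + 6.2K_p = 0 gives ζ = 4.3/(2√(6.2K_p)).
Setting ζ = 0.4791: √(6.2K_p) = 4.3/(2·0.4791) = 4.487, so K_p = 20.14/6.2 = 3.25.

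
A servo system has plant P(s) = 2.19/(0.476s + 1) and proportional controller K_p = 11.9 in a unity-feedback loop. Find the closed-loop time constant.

τ = 0.0176 s

Closed loop: T(s) = K_p·P/(1+K_p·P) = 26.06/(0.476s + 1 + 26.06), with pole at s = −(1 + 26.06)/0.476 = −56.85.
Closed-loop time constant τ = 1/56.85 = 0.0176 s.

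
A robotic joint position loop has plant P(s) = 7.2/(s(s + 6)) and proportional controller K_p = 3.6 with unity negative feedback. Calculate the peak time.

Closed-loop characteristic equation: s² + 6s + 25.92 = 0, so ω_n = 5.091 rad/s and ζ = 6/(2·5.091) = 0.5893.
Damped frequency ω_d = ω_n√(1−ζ²) = 4.113 rad/s, so peak time T_p = π/ω_d = 0.764 s.

T_p = 0.764 s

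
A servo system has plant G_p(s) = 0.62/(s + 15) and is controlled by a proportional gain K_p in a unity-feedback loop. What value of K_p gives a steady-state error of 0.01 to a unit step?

The loop is type 0, so e_ss(step) = 1/(1 + K_pos) with K_pos = K_p·G_p(0).
G_p(0) = 0.04133. Require 1/(1 + K_p·0.04133) = 0.01, so 1 + 0.04133·K_p = 100.
K_p = (100 − 1)/0.04133 = 2400.

K_p = 2400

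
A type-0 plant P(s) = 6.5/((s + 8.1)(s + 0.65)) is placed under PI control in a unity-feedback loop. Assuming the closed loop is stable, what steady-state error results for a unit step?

0

The PI controller's integrator makes the forward path type 1, so e_ss to a step is zero.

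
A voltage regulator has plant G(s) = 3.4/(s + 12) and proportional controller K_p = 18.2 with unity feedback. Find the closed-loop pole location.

s = -73.88

Closed-loop transfer function: T(s) = K_p·G(s)/(1 + K_p·G(s)) = 61.88/(s + 12 + 61.88) = 61.88/(s + 73.88).
The closed-loop pole is at s = −73.88.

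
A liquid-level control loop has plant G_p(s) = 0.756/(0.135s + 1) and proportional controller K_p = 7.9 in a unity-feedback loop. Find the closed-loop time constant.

Closed loop: T(s) = K_p·G_p/(1+K_p·G_p) = 5.972/(0.135s + 1 + 5.972), with pole at s = −(1 + 5.972)/0.135 = −51.65.
Closed-loop time constant τ = 1/51.65 = 0.0194 s.

τ = 0.0194 s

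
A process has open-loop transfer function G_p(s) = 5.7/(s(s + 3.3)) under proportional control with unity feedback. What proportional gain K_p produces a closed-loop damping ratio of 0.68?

K_p = 1.03

Closed-loop characteristic equation: s² + 3.3s + K_p·5.7 = 0.
So ω_n = √(5.7K_p) and 2ζω_n = 3.3, giving ζ = 3.3/(2√(5.7K_p)).
Setting ζ = 0.68: √(5.7K_p) = 3.3/(2·0.68) = 2.426, so K_p = 5.888/5.7 = 1.03.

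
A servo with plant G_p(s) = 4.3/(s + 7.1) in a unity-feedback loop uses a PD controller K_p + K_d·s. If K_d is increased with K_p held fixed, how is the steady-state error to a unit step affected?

K_d affects only the transient (the s-coefficient); the DC loop gain, and hence e_ss, depends only on K_p.

unchanged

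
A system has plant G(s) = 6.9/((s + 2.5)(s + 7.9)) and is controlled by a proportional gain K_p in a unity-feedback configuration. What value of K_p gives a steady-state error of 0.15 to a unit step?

For a type-0 loop with proportional control, e_ss = 1/(1 + K_p·G(0)).
G(0) = 0.3494. Require 1/(1 + K_p·0.3494) = 0.15, so 1 + 0.3494·K_p = 6.667.
K_p = (6.667 − 1)/0.3494 = 16.2.

K_p = 16.2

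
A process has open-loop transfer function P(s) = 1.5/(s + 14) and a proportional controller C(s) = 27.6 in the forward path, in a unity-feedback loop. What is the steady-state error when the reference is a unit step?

0.253

The loop is type 0. Static position error constant K_pos = C(0)·P(0) = 27.6·0.1071 = 2.957.
Steady-state error to a unit step: e_ss = 1/(1+K_pos) = 1/3.957 = 0.253.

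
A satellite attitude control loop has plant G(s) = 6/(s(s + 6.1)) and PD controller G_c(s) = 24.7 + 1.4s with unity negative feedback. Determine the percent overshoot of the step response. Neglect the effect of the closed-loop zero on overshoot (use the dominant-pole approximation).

9.74%

Forward path: (24.7 + 1.4s)·6/(s(s+6.1)). The closed-loop characteristic equation is s² + (6.1 + 6·1.4)s + 6·24.7 = 0.
That is s² + 14.5s + 148.2 = 0, so ω_n = 12.17 rad/s and ζ = 14.5/(2·12.17) = 0.5955.
%OS = 100·exp(−πζ/√(1−ζ²)) = 9.74%.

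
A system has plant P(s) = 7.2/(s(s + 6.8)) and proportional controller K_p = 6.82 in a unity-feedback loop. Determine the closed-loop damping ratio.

With unity feedback the closed-loop characteristic equation is s² + 6.8s + 6.82·7.2 = s² + 6.8s + 49.1 = 0.
Matching s² + 2ζω_n s + ω_n²: ω_n = √49.1 = 7.007 rad/s and 2ζω_n = 6.8, so ζ = 6.8/(2·7.007) = 0.485.

ζ = 0.485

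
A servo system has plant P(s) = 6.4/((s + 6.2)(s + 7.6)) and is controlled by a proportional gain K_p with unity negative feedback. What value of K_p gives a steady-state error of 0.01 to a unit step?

K_p = 729

For a type-0 loop with proportional control, e_ss = 1/(1 + K_p·P(0)).
P(0) = 0.1358. Require 1/(1 + K_p·0.1358) = 0.01, so 1 + 0.1358·K_p = 100.
K_p = (100 − 1)/0.1358 = 729.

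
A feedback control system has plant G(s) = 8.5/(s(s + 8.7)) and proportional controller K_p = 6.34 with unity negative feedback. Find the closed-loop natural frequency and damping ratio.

1 + K_p·G(s) = 0 gives s² + 8.7s + 53.89 = 0.
Matching s² + 2ζω_n s + ω_n²: ω_n = √53.89 = 7.341 rad/s and 2ζω_n = 8.7, so ζ = 8.7/(2·7.341) = 0.593.

ω_n = 7.34 rad/s, ζ = 0.593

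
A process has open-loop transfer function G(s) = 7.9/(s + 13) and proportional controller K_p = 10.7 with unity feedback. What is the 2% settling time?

T_s ≈ 0.041 s

Closed-loop transfer function: T(s) = K_p·G(s)/(1 + K_p·G(s)) = 84.53/(s + 13 + 84.53) = 84.53/(s + 97.53).
Time constant τ = 1/97.53 = 0.01025 s, so the 2% settling time is about 4τ = 0.041 s.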